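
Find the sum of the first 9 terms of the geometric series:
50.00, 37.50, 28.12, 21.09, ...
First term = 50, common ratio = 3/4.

Sₙ = a(1 - rⁿ) / (1 - r)
S_9 = 50(1 - (3/4)^9) / (1 - (3/4))
S_9 = 50(1 - (19683/262144)) / (1/4)
S_9 = 6061525/32768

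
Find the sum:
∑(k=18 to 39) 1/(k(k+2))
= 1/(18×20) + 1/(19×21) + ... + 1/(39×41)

Partial fractions: 1/(k(k+2)) = (1/2)[1/k - 1/(k+2)]
Telescoping leaves the first two and last two terms:
= (1/2)[1/18 + 1/19 - 1/40 - 1/41]
= 16489/560880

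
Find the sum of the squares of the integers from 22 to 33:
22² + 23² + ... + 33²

Use ∑_{k=1}^{n} k² = n(n+1)(2n+1)/6, then subtract the first 21 terms.
∑_{k=1}^{33} k² = 33×34×67/6 = 12529
∑_{k=1}^{21} k² = 21×22×43/6 = 3311
∑_{k=22}^{33} k² = 12529 - 3311 = 9218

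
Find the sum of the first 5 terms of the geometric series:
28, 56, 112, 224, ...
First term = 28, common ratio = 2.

Sₙ = a(1 - rⁿ) / (1 - r)
S_5 = 28(1 - 2^5) / (1 - 2)
S_5 = 28(1 - 32) / (-1)
S_5 = 868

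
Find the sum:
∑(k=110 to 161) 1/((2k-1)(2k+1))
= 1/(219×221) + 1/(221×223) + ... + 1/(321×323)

Partial fractions: 1/((2k-1)(2k+1)) = (1/2)[1/(2k-1) - 1/(2k+1)]
The series telescopes:
= (1/2)[1/219 - 1/323]
= 52/70737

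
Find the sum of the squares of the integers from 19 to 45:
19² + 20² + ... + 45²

Use ∑_{k=1}^{n} k² = n(n+1)(2n+1)/6, then subtract the first 18 terms.
∑_{k=1}^{45} k² = 45×46×91/6 = 31395
∑_{k=1}^{18} k² = 18×19×37/6 = 2109
∑_{k=19}^{45} k² = 31395 - 2109 = 29286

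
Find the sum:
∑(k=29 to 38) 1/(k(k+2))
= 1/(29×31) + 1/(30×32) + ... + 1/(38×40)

Partial fractions: 1/(k(k+2)) = (1/2)[1/k - 1/(k+2)]
Telescoping leaves the first two and last two terms:
= (1/2)[1/29 + 1/30 - 1/39 - 1/40]
= 259/30160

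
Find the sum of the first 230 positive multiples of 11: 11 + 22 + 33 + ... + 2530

Factor out 11: = 11(1 + 2 + ... + 230) = 11 × n(n+1)/2
= 11 × 230×231/2
= 11 × 26565
= 292215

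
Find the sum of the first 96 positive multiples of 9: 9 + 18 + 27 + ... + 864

Factor out 9: = 9(1 + 2 + ... + 96) = 9 × n(n+1)/2
= 9 × 96×97/2
= 9 × 4656
= 41904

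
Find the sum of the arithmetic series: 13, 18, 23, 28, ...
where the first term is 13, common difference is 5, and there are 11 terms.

Sₙ = n/2 × (first + last)
Last term = a + (n-1)d = 13 + (11-1)×5 = 63
S_11 = 11/2 × (13 + 63)
S_11 = 11/2 × 76 = 418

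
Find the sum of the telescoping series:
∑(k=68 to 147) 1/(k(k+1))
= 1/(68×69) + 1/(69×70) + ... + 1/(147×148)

Partial fractions: 1/(k(k+1)) = 1/k - 1/(k+1)
The series telescopes:
= (1/68 - 1/69) + (1/69 - 1/70) + ... + (1/147 - 1/148)
= 1/68 - 1/148
= 5/629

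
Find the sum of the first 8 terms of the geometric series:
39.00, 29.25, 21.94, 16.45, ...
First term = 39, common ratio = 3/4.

Sₙ = a(1 - rⁿ) / (1 - r)
S_8 = 39(1 - (3/4)^8) / (1 - (3/4))
S_8 = 39(1 - (6561/65536)) / (1/4)
S_8 = 2300025/16384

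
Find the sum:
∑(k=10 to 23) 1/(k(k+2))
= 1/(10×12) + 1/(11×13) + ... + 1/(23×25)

Partial fractions: 1/(k(k+2)) = (1/2)[1/k - 1/(k+2)]
Telescoping leaves the first two and last two terms:
= (1/2)[1/10 + 1/11 - 1/24 - 1/25]
= 721/13200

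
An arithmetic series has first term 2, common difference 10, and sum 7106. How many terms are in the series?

Using S = n/2 × [2a + (n-1)d]
7106 = n/2 × [2(2) + (n-1)(10)]
7106 = n/2 × [4 + 10n - 10]
14212 = n × [-6 + 10n]
10n² + (-6)n - 14212 = 0
Discriminant: Δ = (-6)² - 4(10)(-14212) = 36 + 568480 = 568516
√Δ = 754
n = [-(-6) + √Δ] / (2·10) = (6 + 754) / 20 = 760 / 20 = 38
(The negative root is discarded since n must be a positive integer.)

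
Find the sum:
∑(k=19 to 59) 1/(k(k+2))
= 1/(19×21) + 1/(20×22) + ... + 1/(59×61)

Partial fractions: 1/(k(k+2)) = (1/2)[1/k - 1/(k+2)]
Telescoping leaves the first two and last two terms:
= (1/2)[1/19 + 1/20 - 1/60 - 1/61]
= 2419/69540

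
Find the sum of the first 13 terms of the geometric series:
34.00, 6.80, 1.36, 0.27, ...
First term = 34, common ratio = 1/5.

Sₙ = a(1 - rⁿ) / (1 - r)
S_13 = 34(1 - (1/5)^13) / (1 - (1/5))
S_13 = 34(1 - (1/1220703125)) / (4/5)
S_13 = 10375976554/244140625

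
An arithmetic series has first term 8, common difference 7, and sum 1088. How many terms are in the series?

Using S = n/2 × [2a + (n-1)d]
1088 = n/2 × [2(8) + (n-1)(7)]
1088 = n/2 × [16 + 7n - 7]
2176 = n × [9 + 7n]
7n² + (9)n - 2176 = 0
Discriminant: Δ = (9)² - 4(7)(-2176) = 81 + 60928 = 61009
√Δ = 247
n = [-(9) + √Δ] / (2·7) = (-9 + 247) / 14 = 238 / 14 = 17
(The negative root is discarded since n must be a positive integer.)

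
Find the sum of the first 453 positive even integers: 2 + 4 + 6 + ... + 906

Sum of first n even numbers = n(n+1)
= 453×454
= 205662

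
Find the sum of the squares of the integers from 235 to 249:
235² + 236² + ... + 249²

Use ∑_{k=1}^{n} k² = n(n+1)(2n+1)/6, then subtract the first 234 terms.
∑_{k=1}^{249} k² = 249×250×499/6 = 5177125
∑_{k=1}^{234} k² = 234×235×469/6 = 4298385
∑_{k=235}^{249} k² = 5177125 - 4298385 = 878740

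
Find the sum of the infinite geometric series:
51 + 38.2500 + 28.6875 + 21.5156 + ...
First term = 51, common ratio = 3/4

For |r| < 1, S = a / (1 - r)
S = 51 / (1 - (3/4))
S = 51 / (1/4)
S = 204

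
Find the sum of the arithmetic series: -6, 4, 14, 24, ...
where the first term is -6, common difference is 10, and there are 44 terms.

Sₙ = n/2 × (first + last)
Last term = a + (n-1)d = -6 + (44-1)×10 = 424
S_44 = 44/2 × (-6 + 424)
S_44 = 44/2 × 418 = 9196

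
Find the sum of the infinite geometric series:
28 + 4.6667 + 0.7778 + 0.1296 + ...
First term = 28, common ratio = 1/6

For |r| < 1, S = a / (1 - r)
S = 28 / (1 - (1/6))
S = 28 / (5/6)
S = 168/5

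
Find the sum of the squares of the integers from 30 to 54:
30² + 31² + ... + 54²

Use ∑_{k=1}^{n} k² = n(n+1)(2n+1)/6, then subtract the first 29 terms.
∑_{k=1}^{54} k² = 54×55×109/6 = 53955
∑_{k=1}^{29} k² = 29×30×59/6 = 8555
∑_{k=30}^{54} k² = 53955 - 8555 = 45400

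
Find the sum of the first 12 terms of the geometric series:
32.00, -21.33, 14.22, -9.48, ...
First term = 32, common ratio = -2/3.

Sₙ = a(1 - rⁿ) / (1 - r)
S_12 = 32(1 - (-2/3)^12) / (1 - (-2/3))
S_12 = 32(1 - (4096/531441)) / (5/3)
S_12 = 3375008/177147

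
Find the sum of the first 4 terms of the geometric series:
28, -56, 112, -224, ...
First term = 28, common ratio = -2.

Sₙ = a(1 - rⁿ) / (1 - r)
S_4 = 28(1 - (-2)^4) / (1 - (-2))
S_4 = 28(1 - 16) / (3)
S_4 = -140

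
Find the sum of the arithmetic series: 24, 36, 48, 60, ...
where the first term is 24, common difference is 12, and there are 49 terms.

Sₙ = n/2 × (first + last)
Last term = a + (n-1)d = 24 + (49-1)×12 = 600
S_49 = 49/2 × (24 + 600)
S_49 = 49/2 × 624 = 15288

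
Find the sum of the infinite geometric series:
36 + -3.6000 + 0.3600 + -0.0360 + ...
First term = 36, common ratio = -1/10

For |r| < 1, S = a / (1 - r)
S = 36 / (1 - (-1/10))
S = 36 / (11/10)
S = 360/11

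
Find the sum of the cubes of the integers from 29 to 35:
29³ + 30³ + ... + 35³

Use ∑_{k=1}^{n} k³ = [n(n+1)/2]², then subtract the first 28 terms.
∑_{k=1}^{35} k³ = [35×36/2]² = 630² = 396900
∑_{k=1}^{28} k³ = [28×29/2]² = 406² = 164836
∑_{k=29}^{35} k³ = 396900 - 164836 = 232064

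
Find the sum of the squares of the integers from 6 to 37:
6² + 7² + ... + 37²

Use ∑_{k=1}^{n} k² = n(n+1)(2n+1)/6, then subtract the first 5 terms.
∑_{k=1}^{37} k² = 37×38×75/6 = 17575
∑_{k=1}^{5} k² = 5×6×11/6 = 55
∑_{k=6}^{37} k² = 17575 - 55 = 17520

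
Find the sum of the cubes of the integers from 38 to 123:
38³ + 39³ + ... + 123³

Use ∑_{k=1}^{n} k³ = [n(n+1)/2]², then subtract the first 37 terms.
∑_{k=1}^{123} k³ = [123×124/2]² = 7626² = 58155876
∑_{k=1}^{37} k³ = [37×38/2]² = 703² = 494209
∑_{k=38}^{123} k³ = 58155876 - 494209 = 57661667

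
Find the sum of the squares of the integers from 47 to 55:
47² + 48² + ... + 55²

Use ∑_{k=1}^{n} k² = n(n+1)(2n+1)/6, then subtract the first 46 terms.
∑_{k=1}^{55} k² = 55×56×111/6 = 56980
∑_{k=1}^{46} k² = 46×47×93/6 = 33511
∑_{k=47}^{55} k² = 56980 - 33511 = 23469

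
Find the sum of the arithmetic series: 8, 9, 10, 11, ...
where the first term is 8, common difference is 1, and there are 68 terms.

Sₙ = n/2 × (first + last)
Last term = a + (n-1)d = 8 + (68-1)×1 = 75
S_68 = 68/2 × (8 + 75)
S_68 = 68/2 × 83 = 2822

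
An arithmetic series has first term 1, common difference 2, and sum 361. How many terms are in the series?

Using S = n/2 × [2a + (n-1)d]
361 = n/2 × [2(1) + (n-1)(2)]
361 = n/2 × [2 + 2n - 2]
722 = n × [0 + 2n]
2n² + (0)n - 722 = 0
Discriminant: Δ = (0)² - 4(2)(-722) = 0 + 5776 = 5776
√Δ = 76
n = [-(0) + √Δ] / (2·2) = (0 + 76) / 4 = 76 / 4 = 19
(The negative root is discarded since n must be a positive integer.)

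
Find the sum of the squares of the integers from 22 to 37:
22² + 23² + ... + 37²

Use ∑_{k=1}^{n} k² = n(n+1)(2n+1)/6, then subtract the first 21 terms.
∑_{k=1}^{37} k² = 37×38×75/6 = 17575
∑_{k=1}^{21} k² = 21×22×43/6 = 3311
∑_{k=22}^{37} k² = 17575 - 3311 = 14264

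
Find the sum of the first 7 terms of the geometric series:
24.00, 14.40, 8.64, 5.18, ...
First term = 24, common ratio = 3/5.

Sₙ = a(1 - rⁿ) / (1 - r)
S_7 = 24(1 - (3/5)^7) / (1 - (3/5))
S_7 = 24(1 - (2187/78125)) / (2/5)
S_7 = 911256/15625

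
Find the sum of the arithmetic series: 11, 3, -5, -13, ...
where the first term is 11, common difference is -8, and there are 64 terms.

Sₙ = n/2 × (first + last)
Last term = a + (n-1)d = 11 + (64-1)×(-8) = -493
S_64 = 64/2 × (11 + (-493))
S_64 = 64/2 × (-482) = -15424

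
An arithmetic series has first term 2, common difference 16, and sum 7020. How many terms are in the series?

Using S = n/2 × [2a + (n-1)d]
7020 = n/2 × [2(2) + (n-1)(16)]
7020 = n/2 × [4 + 16n - 16]
14040 = n × [-12 + 16n]
16n² + (-12)n - 14040 = 0
Discriminant: Δ = (-12)² - 4(16)(-14040) = 144 + 898560 = 898704
√Δ = 948
n = [-(-12) + √Δ] / (2·16) = (12 + 948) / 32 = 960 / 32 = 30
(The negative root is discarded since n must be a positive integer.)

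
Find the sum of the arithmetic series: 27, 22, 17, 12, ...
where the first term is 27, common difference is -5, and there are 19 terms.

Sₙ = n/2 × (first + last)
Last term = a + (n-1)d = 27 + (19-1)×(-5) = -63
S_19 = 19/2 × (27 + (-63))
S_19 = 19/2 × (-36) = -342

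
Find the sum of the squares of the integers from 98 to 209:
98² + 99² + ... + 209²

Use ∑_{k=1}^{n} k² = n(n+1)(2n+1)/6, then subtract the first 97 terms.
∑_{k=1}^{209} k² = 209×210×419/6 = 3064985
∑_{k=1}^{97} k² = 97×98×195/6 = 308945
∑_{k=98}^{209} k² = 3064985 - 308945 = 2756040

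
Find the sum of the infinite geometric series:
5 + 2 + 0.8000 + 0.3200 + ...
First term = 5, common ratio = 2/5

For |r| < 1, S = a / (1 - r)
S = 5 / (1 - (2/5))
S = 5 / (3/5)
S = 25/3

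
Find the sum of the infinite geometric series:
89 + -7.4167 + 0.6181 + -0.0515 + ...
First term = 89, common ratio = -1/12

For |r| < 1, S = a / (1 - r)
S = 89 / (1 - (-1/12))
S = 89 / (13/12)
S = 1068/13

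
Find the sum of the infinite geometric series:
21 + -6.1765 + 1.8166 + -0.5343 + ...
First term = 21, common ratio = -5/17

For |r| < 1, S = a / (1 - r)
S = 21 / (1 - (-5/17))
S = 21 / (22/17)
S = 357/22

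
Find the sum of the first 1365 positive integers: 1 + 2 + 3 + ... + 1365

Formula: ∑k = n(n+1)/2
= 1365×1366/2
= 1864590/2
= 932295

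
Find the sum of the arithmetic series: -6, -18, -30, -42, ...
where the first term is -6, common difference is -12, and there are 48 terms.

Sₙ = n/2 × (first + last)
Last term = a + (n-1)d = -6 + (48-1)×(-12) = -570
S_48 = 48/2 × (-6 + (-570))
S_48 = 48/2 × (-576) = -13824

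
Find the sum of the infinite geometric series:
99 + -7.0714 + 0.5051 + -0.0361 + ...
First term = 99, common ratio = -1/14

For |r| < 1, S = a / (1 - r)
S = 99 / (1 - (-1/14))
S = 99 / (15/14)
S = 462/5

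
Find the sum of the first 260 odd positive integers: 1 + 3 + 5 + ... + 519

Sum of first n odd numbers = n²
= 260²
= 67600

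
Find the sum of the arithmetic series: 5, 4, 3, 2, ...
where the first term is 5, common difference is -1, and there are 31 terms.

Sₙ = n/2 × (first + last)
Last term = a + (n-1)d = 5 + (31-1)×(-1) = -25
S_31 = 31/2 × (5 + (-25))
S_31 = 31/2 × (-20) = -310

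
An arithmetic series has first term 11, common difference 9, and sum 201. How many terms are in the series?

Using S = n/2 × [2a + (n-1)d]
201 = n/2 × [2(11) + (n-1)(9)]
201 = n/2 × [22 + 9n - 9]
402 = n × [13 + 9n]
9n² + (13)n - 402 = 0
Discriminant: Δ = (13)² - 4(9)(-402) = 169 + 14472 = 14641
√Δ = 121
n = [-(13) + √Δ] / (2·9) = (-13 + 121) / 18 = 108 / 18 = 6
(The negative root is discarded since n must be a positive integer.)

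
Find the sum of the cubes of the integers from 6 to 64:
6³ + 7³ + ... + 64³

Use ∑_{k=1}^{n} k³ = [n(n+1)/2]², then subtract the first 5 terms.
∑_{k=1}^{64} k³ = [64×65/2]² = 2080² = 4326400
∑_{k=1}^{5} k³ = [5×6/2]² = 15² = 225
∑_{k=6}^{64} k³ = 4326400 - 225 = 4326175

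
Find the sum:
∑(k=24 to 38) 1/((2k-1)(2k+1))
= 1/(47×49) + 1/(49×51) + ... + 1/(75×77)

Partial fractions: 1/((2k-1)(2k+1)) = (1/2)[1/(2k-1) - 1/(2k+1)]
The series telescopes:
= (1/2)[1/47 - 1/77]
= 15/3619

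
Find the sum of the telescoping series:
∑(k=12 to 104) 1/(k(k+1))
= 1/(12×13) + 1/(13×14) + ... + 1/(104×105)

Partial fractions: 1/(k(k+1)) = 1/k - 1/(k+1)
The series telescopes:
= (1/12 - 1/13) + (1/13 - 1/14) + ... + (1/104 - 1/105)
= 1/12 - 1/105
= 31/420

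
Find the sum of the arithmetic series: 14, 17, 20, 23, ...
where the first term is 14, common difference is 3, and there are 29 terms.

Sₙ = n/2 × (first + last)
Last term = a + (n-1)d = 14 + (29-1)×3 = 98
S_29 = 29/2 × (14 + 98)
S_29 = 29/2 × 112 = 1624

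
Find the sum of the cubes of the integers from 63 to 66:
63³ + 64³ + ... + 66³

Use ∑_{k=1}^{n} k³ = [n(n+1)/2]², then subtract the first 62 terms.
∑_{k=1}^{66} k³ = [66×67/2]² = 2211² = 4888521
∑_{k=1}^{62} k³ = [62×63/2]² = 1953² = 3814209
∑_{k=63}^{66} k³ = 4888521 - 3814209 = 1074312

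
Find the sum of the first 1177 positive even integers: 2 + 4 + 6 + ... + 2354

Sum of first n even numbers = n(n+1)
= 1177×1178
= 1386506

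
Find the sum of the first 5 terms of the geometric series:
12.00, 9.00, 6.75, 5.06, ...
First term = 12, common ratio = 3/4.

Sₙ = a(1 - rⁿ) / (1 - r)
S_5 = 12(1 - (3/4)^5) / (1 - (3/4))
S_5 = 12(1 - (243/1024)) / (1/4)
S_5 = 2343/64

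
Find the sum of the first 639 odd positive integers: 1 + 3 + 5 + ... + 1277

Sum of first n odd numbers = n²
= 639²
= 408321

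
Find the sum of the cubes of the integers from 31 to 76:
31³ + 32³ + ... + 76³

Use ∑_{k=1}^{n} k³ = [n(n+1)/2]², then subtract the first 30 terms.
∑_{k=1}^{76} k³ = [76×77/2]² = 2926² = 8561476
∑_{k=1}^{30} k³ = [30×31/2]² = 465² = 216225
∑_{k=31}^{76} k³ = 8561476 - 216225 = 8345251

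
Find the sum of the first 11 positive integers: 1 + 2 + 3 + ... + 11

Formula: ∑k = n(n+1)/2
= 11×12/2
= 132/2
= 66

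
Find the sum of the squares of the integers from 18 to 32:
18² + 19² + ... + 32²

Use ∑_{k=1}^{n} k² = n(n+1)(2n+1)/6, then subtract the first 17 terms.
∑_{k=1}^{32} k² = 32×33×65/6 = 11440
∑_{k=1}^{17} k² = 17×18×35/6 = 1785
∑_{k=18}^{32} k² = 11440 - 1785 = 9655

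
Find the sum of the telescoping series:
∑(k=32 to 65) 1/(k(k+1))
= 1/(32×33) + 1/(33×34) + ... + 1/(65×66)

Partial fractions: 1/(k(k+1)) = 1/k - 1/(k+1)
The series telescopes:
= (1/32 - 1/33) + (1/33 - 1/34) + ... + (1/65 - 1/66)
= 1/32 - 1/66
= 17/1056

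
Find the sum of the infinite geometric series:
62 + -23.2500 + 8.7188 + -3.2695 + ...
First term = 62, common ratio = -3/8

For |r| < 1, S = a / (1 - r)
S = 62 / (1 - (-3/8))
S = 62 / (11/8)
S = 496/11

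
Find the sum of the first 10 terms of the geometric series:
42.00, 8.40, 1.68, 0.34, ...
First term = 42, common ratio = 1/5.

Sₙ = a(1 - rⁿ) / (1 - r)
S_10 = 42(1 - (1/5)^10) / (1 - (1/5))
S_10 = 42(1 - (1/9765625)) / (4/5)
S_10 = 102539052/1953125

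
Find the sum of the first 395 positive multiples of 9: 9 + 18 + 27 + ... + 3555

Factor out 9: = 9(1 + 2 + ... + 395) = 9 × n(n+1)/2
= 9 × 395×396/2
= 9 × 78210
= 703890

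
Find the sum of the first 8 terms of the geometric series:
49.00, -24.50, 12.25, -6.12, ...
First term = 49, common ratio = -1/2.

Sₙ = a(1 - rⁿ) / (1 - r)
S_8 = 49(1 - (-1/2)^8) / (1 - (-1/2))
S_8 = 49(1 - (1/256)) / (3/2)
S_8 = 4165/128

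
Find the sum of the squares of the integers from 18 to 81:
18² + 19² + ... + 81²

Use ∑_{k=1}^{n} k² = n(n+1)(2n+1)/6, then subtract the first 17 terms.
∑_{k=1}^{81} k² = 81×82×163/6 = 180441
∑_{k=1}^{17} k² = 17×18×35/6 = 1785
∑_{k=18}^{81} k² = 180441 - 1785 = 178656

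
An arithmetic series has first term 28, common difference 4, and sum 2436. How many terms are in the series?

Using S = n/2 × [2a + (n-1)d]
2436 = n/2 × [2(28) + (n-1)(4)]
2436 = n/2 × [56 + 4n - 4]
4872 = n × [52 + 4n]
4n² + (52)n - 4872 = 0
Discriminant: Δ = (52)² - 4(4)(-4872) = 2704 + 77952 = 80656
√Δ = 284
n = [-(52) + √Δ] / (2·4) = (-52 + 284) / 8 = 232 / 8 = 29
(The negative root is discarded since n must be a positive integer.)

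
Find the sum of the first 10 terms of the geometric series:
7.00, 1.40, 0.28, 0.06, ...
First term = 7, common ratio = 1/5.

Sₙ = a(1 - rⁿ) / (1 - r)
S_10 = 7(1 - (1/5)^10) / (1 - (1/5))
S_10 = 7(1 - (1/9765625)) / (4/5)
S_10 = 17089842/1953125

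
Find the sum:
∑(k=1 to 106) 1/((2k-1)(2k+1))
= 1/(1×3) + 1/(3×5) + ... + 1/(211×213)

Partial fractions: 1/((2k-1)(2k+1)) = (1/2)[1/(2k-1) - 1/(2k+1)]
The series telescopes:
= (1/2)[1/1 - 1/213]
= 106/213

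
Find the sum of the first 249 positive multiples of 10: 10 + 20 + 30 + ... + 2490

Factor out 10: = 10(1 + 2 + ... + 249) = 10 × n(n+1)/2
= 10 × 249×250/2
= 10 × 31125
= 311250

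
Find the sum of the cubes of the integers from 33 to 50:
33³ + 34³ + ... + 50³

Use ∑_{k=1}^{n} k³ = [n(n+1)/2]², then subtract the first 32 terms.
∑_{k=1}^{50} k³ = [50×51/2]² = 1275² = 1625625
∑_{k=1}^{32} k³ = [32×33/2]² = 528² = 278784
∑_{k=33}^{50} k³ = 1625625 - 278784 = 1346841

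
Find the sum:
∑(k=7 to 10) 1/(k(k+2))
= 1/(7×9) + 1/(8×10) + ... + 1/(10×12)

Partial fractions: 1/(k(k+2)) = (1/2)[1/k - 1/(k+2)]
Telescoping leaves the first two and last two terms:
= (1/2)[1/7 + 1/8 - 1/11 - 1/12]
= 173/3696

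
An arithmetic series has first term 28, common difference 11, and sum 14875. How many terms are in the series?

Using S = n/2 × [2a + (n-1)d]
14875 = n/2 × [2(28) + (n-1)(11)]
14875 = n/2 × [56 + 11n - 11]
29750 = n × [45 + 11n]
11n² + (45)n - 29750 = 0
Discriminant: Δ = (45)² - 4(11)(-29750) = 2025 + 1309000 = 1311025
√Δ = 1145
n = [-(45) + √Δ] / (2·11) = (-45 + 1145) / 22 = 1100 / 22 = 50
(The negative root is discarded since n must be a positive integer.)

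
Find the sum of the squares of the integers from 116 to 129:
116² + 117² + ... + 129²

Use ∑_{k=1}^{n} k² = n(n+1)(2n+1)/6, then subtract the first 115 terms.
∑_{k=1}^{129} k² = 129×130×259/6 = 723905
∑_{k=1}^{115} k² = 115×116×231/6 = 513590
∑_{k=116}^{129} k² = 723905 - 513590 = 210315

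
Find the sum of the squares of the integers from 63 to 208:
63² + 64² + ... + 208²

Use ∑_{k=1}^{n} k² = n(n+1)(2n+1)/6, then subtract the first 62 terms.
∑_{k=1}^{208} k² = 208×209×417/6 = 3021304
∑_{k=1}^{62} k² = 62×63×125/6 = 81375
∑_{k=63}^{208} k² = 3021304 - 81375 = 2939929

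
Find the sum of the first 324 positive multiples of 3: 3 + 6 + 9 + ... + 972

Factor out 3: = 3(1 + 2 + ... + 324) = 3 × n(n+1)/2
= 3 × 324×325/2
= 3 × 52650
= 157950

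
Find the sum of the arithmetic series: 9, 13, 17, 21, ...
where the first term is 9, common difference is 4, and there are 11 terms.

Sₙ = n/2 × (first + last)
Last term = a + (n-1)d = 9 + (11-1)×4 = 49
S_11 = 11/2 × (9 + 49)
S_11 = 11/2 × 58 = 319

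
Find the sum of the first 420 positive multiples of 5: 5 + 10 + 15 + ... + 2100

Factor out 5: = 5(1 + 2 + ... + 420) = 5 × n(n+1)/2
= 5 × 420×421/2
= 5 × 88410
= 442050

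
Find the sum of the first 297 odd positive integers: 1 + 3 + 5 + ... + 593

Sum of first n odd numbers = n²
= 297²
= 88209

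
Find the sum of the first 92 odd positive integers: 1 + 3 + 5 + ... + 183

Sum of first n odd numbers = n²
= 92²
= 8464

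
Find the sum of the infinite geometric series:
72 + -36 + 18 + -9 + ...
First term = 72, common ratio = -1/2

For |r| < 1, S = a / (1 - r)
S = 72 / (1 - (-1/2))
S = 72 / (3/2)
S = 48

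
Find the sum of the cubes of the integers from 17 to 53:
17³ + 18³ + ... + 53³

Use ∑_{k=1}^{n} k³ = [n(n+1)/2]², then subtract the first 16 terms.
∑_{k=1}^{53} k³ = [53×54/2]² = 1431² = 2047761
∑_{k=1}^{16} k³ = [16×17/2]² = 136² = 18496
∑_{k=17}^{53} k³ = 2047761 - 18496 = 2029265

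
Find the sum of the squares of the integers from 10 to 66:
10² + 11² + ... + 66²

Use ∑_{k=1}^{n} k² = n(n+1)(2n+1)/6, then subtract the first 9 terms.
∑_{k=1}^{66} k² = 66×67×133/6 = 98021
∑_{k=1}^{9} k² = 9×10×19/6 = 285
∑_{k=10}^{66} k² = 98021 - 285 = 97736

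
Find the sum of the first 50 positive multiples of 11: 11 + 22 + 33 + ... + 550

Factor out 11: = 11(1 + 2 + ... + 50) = 11 × n(n+1)/2
= 11 × 50×51/2
= 11 × 1275
= 14025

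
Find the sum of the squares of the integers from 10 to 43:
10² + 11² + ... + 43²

Use ∑_{k=1}^{n} k² = n(n+1)(2n+1)/6, then subtract the first 9 terms.
∑_{k=1}^{43} k² = 43×44×87/6 = 27434
∑_{k=1}^{9} k² = 9×10×19/6 = 285
∑_{k=10}^{43} k² = 27434 - 285 = 27149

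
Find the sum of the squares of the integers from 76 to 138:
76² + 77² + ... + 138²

Use ∑_{k=1}^{n} k² = n(n+1)(2n+1)/6, then subtract the first 75 terms.
∑_{k=1}^{138} k² = 138×139×277/6 = 885569
∑_{k=1}^{75} k² = 75×76×151/6 = 143450
∑_{k=76}^{138} k² = 885569 - 143450 = 742119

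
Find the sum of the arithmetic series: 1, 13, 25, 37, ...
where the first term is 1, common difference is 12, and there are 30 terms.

Sₙ = n/2 × (first + last)
Last term = a + (n-1)d = 1 + (30-1)×12 = 349
S_30 = 30/2 × (1 + 349)
S_30 = 30/2 × 350 = 5250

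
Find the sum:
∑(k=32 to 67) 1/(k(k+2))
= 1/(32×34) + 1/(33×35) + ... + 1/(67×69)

Partial fractions: 1/(k(k+2)) = (1/2)[1/k - 1/(k+2)]
Telescoping leaves the first two and last two terms:
= (1/2)[1/32 + 1/33 - 1/68 - 1/69]
= 4453/275264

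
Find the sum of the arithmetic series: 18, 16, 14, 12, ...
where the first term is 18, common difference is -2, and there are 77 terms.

Sₙ = n/2 × (first + last)
Last term = a + (n-1)d = 18 + (77-1)×(-2) = -134
S_77 = 77/2 × (18 + (-134))
S_77 = 77/2 × (-116) = -4466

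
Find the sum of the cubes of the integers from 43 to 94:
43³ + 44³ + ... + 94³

Use ∑_{k=1}^{n} k³ = [n(n+1)/2]², then subtract the first 42 terms.
∑_{k=1}^{94} k³ = [94×95/2]² = 4465² = 19936225
∑_{k=1}^{42} k³ = [42×43/2]² = 903² = 815409
∑_{k=43}^{94} k³ = 19936225 - 815409 = 19120816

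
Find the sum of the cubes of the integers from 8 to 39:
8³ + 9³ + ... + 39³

Use ∑_{k=1}^{n} k³ = [n(n+1)/2]², then subtract the first 7 terms.
∑_{k=1}^{39} k³ = [39×40/2]² = 780² = 608400
∑_{k=1}^{7} k³ = [7×8/2]² = 28² = 784
∑_{k=8}^{39} k³ = 608400 - 784 = 607616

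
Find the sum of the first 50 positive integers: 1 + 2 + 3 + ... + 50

Formula: ∑k = n(n+1)/2
= 50×51/2
= 2550/2
= 1275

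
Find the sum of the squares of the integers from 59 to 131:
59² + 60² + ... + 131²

Use ∑_{k=1}^{n} k² = n(n+1)(2n+1)/6, then subtract the first 58 terms.
∑_{k=1}^{131} k² = 131×132×263/6 = 757966
∑_{k=1}^{58} k² = 58×59×117/6 = 66729
∑_{k=59}^{131} k² = 757966 - 66729 = 691237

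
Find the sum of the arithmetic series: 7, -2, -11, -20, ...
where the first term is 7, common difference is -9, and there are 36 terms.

Sₙ = n/2 × (first + last)
Last term = a + (n-1)d = 7 + (36-1)×(-9) = -308
S_36 = 36/2 × (7 + (-308))
S_36 = 36/2 × (-301) = -5418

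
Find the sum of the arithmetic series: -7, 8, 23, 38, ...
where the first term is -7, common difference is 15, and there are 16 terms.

Sₙ = n/2 × (first + last)
Last term = a + (n-1)d = -7 + (16-1)×15 = 218
S_16 = 16/2 × (-7 + 218)
S_16 = 16/2 × 211 = 1688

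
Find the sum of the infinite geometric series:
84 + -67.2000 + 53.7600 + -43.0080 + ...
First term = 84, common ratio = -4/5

For |r| < 1, S = a / (1 - r)
S = 84 / (1 - (-4/5))
S = 84 / (9/5)
S = 140/3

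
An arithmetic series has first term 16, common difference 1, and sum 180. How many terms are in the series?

Using S = n/2 × [2a + (n-1)d]
180 = n/2 × [2(16) + (n-1)(1)]
180 = n/2 × [32 + 1n - 1]
360 = n × [31 + 1n]
1n² + (31)n - 360 = 0
Discriminant: Δ = (31)² - 4(1)(-360) = 961 + 1440 = 2401
√Δ = 49
n = [-(31) + √Δ] / (2·1) = (-31 + 49) / 2 = 18 / 2 = 9
(The negative root is discarded since n must be a positive integer.)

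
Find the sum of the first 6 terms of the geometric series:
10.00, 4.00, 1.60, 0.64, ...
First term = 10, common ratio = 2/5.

Sₙ = a(1 - rⁿ) / (1 - r)
S_6 = 10(1 - (2/5)^6) / (1 - (2/5))
S_6 = 10(1 - (64/15625)) / (3/5)
S_6 = 10374/625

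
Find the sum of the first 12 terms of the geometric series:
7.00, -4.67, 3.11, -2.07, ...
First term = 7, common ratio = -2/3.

Sₙ = a(1 - rⁿ) / (1 - r)
S_12 = 7(1 - (-2/3)^12) / (1 - (-2/3))
S_12 = 7(1 - (4096/531441)) / (5/3)
S_12 = 738283/177147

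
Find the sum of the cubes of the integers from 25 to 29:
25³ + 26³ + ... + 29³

Use ∑_{k=1}^{n} k³ = [n(n+1)/2]², then subtract the first 24 terms.
∑_{k=1}^{29} k³ = [29×30/2]² = 435² = 189225
∑_{k=1}^{24} k³ = [24×25/2]² = 300² = 90000
∑_{k=25}^{29} k³ = 189225 - 90000 = 99225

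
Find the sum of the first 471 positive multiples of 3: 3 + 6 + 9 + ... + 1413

Factor out 3: = 3(1 + 2 + ... + 471) = 3 × n(n+1)/2
= 3 × 471×472/2
= 3 × 111156
= 333468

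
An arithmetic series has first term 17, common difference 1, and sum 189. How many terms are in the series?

Using S = n/2 × [2a + (n-1)d]
189 = n/2 × [2(17) + (n-1)(1)]
189 = n/2 × [34 + 1n - 1]
378 = n × [33 + 1n]
1n² + (33)n - 378 = 0
Discriminant: Δ = (33)² - 4(1)(-378) = 1089 + 1512 = 2601
√Δ = 51
n = [-(33) + √Δ] / (2·1) = (-33 + 51) / 2 = 18 / 2 = 9
(The negative root is discarded since n must be a positive integer.)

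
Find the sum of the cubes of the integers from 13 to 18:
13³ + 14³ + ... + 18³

Use ∑_{k=1}^{n} k³ = [n(n+1)/2]², then subtract the first 12 terms.
∑_{k=1}^{18} k³ = [18×19/2]² = 171² = 29241
∑_{k=1}^{12} k³ = [12×13/2]² = 78² = 6084
∑_{k=13}^{18} k³ = 29241 - 6084 = 23157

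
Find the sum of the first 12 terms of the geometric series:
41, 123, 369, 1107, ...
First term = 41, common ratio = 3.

Sₙ = a(1 - rⁿ) / (1 - r)
S_12 = 41(1 - 3^12) / (1 - 3)
S_12 = 41(1 - 531441) / (-2)
S_12 = 10894520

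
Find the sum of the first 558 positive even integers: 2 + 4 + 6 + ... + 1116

Sum of first n even numbers = n(n+1)
= 558×559
= 311922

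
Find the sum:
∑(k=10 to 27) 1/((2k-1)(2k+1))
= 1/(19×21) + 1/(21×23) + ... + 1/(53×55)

Partial fractions: 1/((2k-1)(2k+1)) = (1/2)[1/(2k-1) - 1/(2k+1)]
The series telescopes:
= (1/2)[1/19 - 1/55]
= 18/1045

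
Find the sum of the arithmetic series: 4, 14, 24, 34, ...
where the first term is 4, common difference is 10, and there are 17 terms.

Sₙ = n/2 × (first + last)
Last term = a + (n-1)d = 4 + (17-1)×10 = 164
S_17 = 17/2 × (4 + 164)
S_17 = 17/2 × 168 = 1428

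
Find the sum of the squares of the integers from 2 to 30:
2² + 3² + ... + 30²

Use ∑_{k=1}^{n} k² = n(n+1)(2n+1)/6, then subtract the first 1 terms.
∑_{k=1}^{30} k² = 30×31×61/6 = 9455
∑_{k=1}^{1} k² = 1×2×3/6 = 1
∑_{k=2}^{30} k² = 9455 - 1 = 9454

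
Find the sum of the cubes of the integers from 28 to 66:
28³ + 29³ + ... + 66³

Use ∑_{k=1}^{n} k³ = [n(n+1)/2]², then subtract the first 27 terms.
∑_{k=1}^{66} k³ = [66×67/2]² = 2211² = 4888521
∑_{k=1}^{27} k³ = [27×28/2]² = 378² = 142884
∑_{k=28}^{66} k³ = 4888521 - 142884 = 4745637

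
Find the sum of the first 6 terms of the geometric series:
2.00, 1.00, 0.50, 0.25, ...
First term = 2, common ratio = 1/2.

Sₙ = a(1 - rⁿ) / (1 - r)
S_6 = 2(1 - (1/2)^6) / (1 - (1/2))
S_6 = 2(1 - (1/64)) / (1/2)
S_6 = 63/16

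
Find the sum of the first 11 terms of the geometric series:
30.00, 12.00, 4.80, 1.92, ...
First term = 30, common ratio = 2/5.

Sₙ = a(1 - rⁿ) / (1 - r)
S_11 = 30(1 - (2/5)^11) / (1 - (2/5))
S_11 = 30(1 - (2048/48828125)) / (3/5)
S_11 = 97652154/1953125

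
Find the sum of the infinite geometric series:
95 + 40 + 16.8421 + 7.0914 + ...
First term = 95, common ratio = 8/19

For |r| < 1, S = a / (1 - r)
S = 95 / (1 - (8/19))
S = 95 / (11/19)
S = 1805/11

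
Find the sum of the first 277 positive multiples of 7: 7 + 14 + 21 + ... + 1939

Factor out 7: = 7(1 + 2 + ... + 277) = 7 × n(n+1)/2
= 7 × 277×278/2
= 7 × 38503
= 269521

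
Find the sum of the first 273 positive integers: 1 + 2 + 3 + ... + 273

Formula: ∑k = n(n+1)/2
= 273×274/2
= 74802/2
= 37401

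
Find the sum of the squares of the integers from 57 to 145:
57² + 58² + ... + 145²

Use ∑_{k=1}^{n} k² = n(n+1)(2n+1)/6, then subtract the first 56 terms.
∑_{k=1}^{145} k² = 145×146×291/6 = 1026745
∑_{k=1}^{56} k² = 56×57×113/6 = 60116
∑_{k=57}^{145} k² = 1026745 - 60116 = 966629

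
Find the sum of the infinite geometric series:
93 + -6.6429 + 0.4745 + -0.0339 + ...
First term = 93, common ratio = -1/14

For |r| < 1, S = a / (1 - r)
S = 93 / (1 - (-1/14))
S = 93 / (15/14)
S = 434/5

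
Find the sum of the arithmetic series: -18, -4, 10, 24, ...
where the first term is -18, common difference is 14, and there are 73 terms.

Sₙ = n/2 × (first + last)
Last term = a + (n-1)d = -18 + (73-1)×14 = 990
S_73 = 73/2 × (-18 + 990)
S_73 = 73/2 × 972 = 35478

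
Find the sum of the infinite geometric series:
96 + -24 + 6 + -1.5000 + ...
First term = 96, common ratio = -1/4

For |r| < 1, S = a / (1 - r)
S = 96 / (1 - (-1/4))
S = 96 / (5/4)
S = 384/5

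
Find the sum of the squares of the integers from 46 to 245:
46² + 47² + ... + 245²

Use ∑_{k=1}^{n} k² = n(n+1)(2n+1)/6, then subtract the first 45 terms.
∑_{k=1}^{245} k² = 245×246×491/6 = 4932095
∑_{k=1}^{45} k² = 45×46×91/6 = 31395
∑_{k=46}^{245} k² = 4932095 - 31395 = 4900700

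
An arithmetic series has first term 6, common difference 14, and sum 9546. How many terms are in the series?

Using S = n/2 × [2a + (n-1)d]
9546 = n/2 × [2(6) + (n-1)(14)]
9546 = n/2 × [12 + 14n - 14]
19092 = n × [-2 + 14n]
14n² + (-2)n - 19092 = 0
Discriminant: Δ = (-2)² - 4(14)(-19092) = 4 + 1069152 = 1069156
√Δ = 1034
n = [-(-2) + √Δ] / (2·14) = (2 + 1034) / 28 = 1036 / 28 = 37
(The negative root is discarded since n must be a positive integer.)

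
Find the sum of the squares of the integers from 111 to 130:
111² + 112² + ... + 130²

Use ∑_{k=1}^{n} k² = n(n+1)(2n+1)/6, then subtract the first 110 terms.
∑_{k=1}^{130} k² = 130×131×261/6 = 740805
∑_{k=1}^{110} k² = 110×111×221/6 = 449735
∑_{k=111}^{130} k² = 740805 - 449735 = 291070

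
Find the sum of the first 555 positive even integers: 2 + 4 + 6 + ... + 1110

Sum of first n even numbers = n(n+1)
= 555×556
= 308580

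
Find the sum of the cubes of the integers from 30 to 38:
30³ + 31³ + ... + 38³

Use ∑_{k=1}^{n} k³ = [n(n+1)/2]², then subtract the first 29 terms.
∑_{k=1}^{38} k³ = [38×39/2]² = 741² = 549081
∑_{k=1}^{29} k³ = [29×30/2]² = 435² = 189225
∑_{k=30}^{38} k³ = 549081 - 189225 = 359856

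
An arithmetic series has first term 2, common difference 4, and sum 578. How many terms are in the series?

Using S = n/2 × [2a + (n-1)d]
578 = n/2 × [2(2) + (n-1)(4)]
578 = n/2 × [4 + 4n - 4]
1156 = n × [0 + 4n]
4n² + (0)n - 1156 = 0
Discriminant: Δ = (0)² - 4(4)(-1156) = 0 + 18496 = 18496
√Δ = 136
n = [-(0) + √Δ] / (2·4) = (0 + 136) / 8 = 136 / 8 = 17
(The negative root is discarded since n must be a positive integer.)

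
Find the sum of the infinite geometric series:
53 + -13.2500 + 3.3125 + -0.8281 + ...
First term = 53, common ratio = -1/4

For |r| < 1, S = a / (1 - r)
S = 53 / (1 - (-1/4))
S = 53 / (5/4)
S = 212/5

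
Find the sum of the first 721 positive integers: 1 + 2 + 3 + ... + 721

Formula: ∑k = n(n+1)/2
= 721×722/2
= 520562/2
= 260281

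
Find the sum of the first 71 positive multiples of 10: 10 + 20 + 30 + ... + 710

Factor out 10: = 10(1 + 2 + ... + 71) = 10 × n(n+1)/2
= 10 × 71×72/2
= 10 × 2556
= 25560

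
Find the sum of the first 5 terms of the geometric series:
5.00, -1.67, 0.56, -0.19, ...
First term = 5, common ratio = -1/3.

Sₙ = a(1 - rⁿ) / (1 - r)
S_5 = 5(1 - (-1/3)^5) / (1 - (-1/3))
S_5 = 5(1 - (-1/243)) / (4/3)
S_5 = 305/81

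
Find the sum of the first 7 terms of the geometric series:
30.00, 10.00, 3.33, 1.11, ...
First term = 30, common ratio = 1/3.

Sₙ = a(1 - rⁿ) / (1 - r)
S_7 = 30(1 - (1/3)^7) / (1 - (1/3))
S_7 = 30(1 - (1/2187)) / (2/3)
S_7 = 10930/243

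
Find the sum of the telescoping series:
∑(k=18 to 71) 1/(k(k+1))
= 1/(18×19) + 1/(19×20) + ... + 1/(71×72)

Partial fractions: 1/(k(k+1)) = 1/k - 1/(k+1)
The series telescopes:
= (1/18 - 1/19) + (1/19 - 1/20) + ... + (1/71 - 1/72)
= 1/18 - 1/72
= 1/24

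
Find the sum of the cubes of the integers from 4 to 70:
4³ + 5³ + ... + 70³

Use ∑_{k=1}^{n} k³ = [n(n+1)/2]², then subtract the first 3 terms.
∑_{k=1}^{70} k³ = [70×71/2]² = 2485² = 6175225
∑_{k=1}^{3} k³ = [3×4/2]² = 6² = 36
∑_{k=4}^{70} k³ = 6175225 - 36 = 6175189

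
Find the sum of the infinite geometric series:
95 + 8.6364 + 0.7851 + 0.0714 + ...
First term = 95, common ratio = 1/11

For |r| < 1, S = a / (1 - r)
S = 95 / (1 - (1/11))
S = 95 / (10/11)
S = 209/2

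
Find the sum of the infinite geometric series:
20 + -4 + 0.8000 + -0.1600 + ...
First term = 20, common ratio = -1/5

For |r| < 1, S = a / (1 - r)
S = 20 / (1 - (-1/5))
S = 20 / (6/5)
S = 50/3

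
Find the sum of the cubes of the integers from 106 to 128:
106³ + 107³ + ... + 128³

Use ∑_{k=1}^{n} k³ = [n(n+1)/2]², then subtract the first 105 terms.
∑_{k=1}^{128} k³ = [128×129/2]² = 8256² = 68161536
∑_{k=1}^{105} k³ = [105×106/2]² = 5565² = 30969225
∑_{k=106}^{128} k³ = 68161536 - 30969225 = 37192311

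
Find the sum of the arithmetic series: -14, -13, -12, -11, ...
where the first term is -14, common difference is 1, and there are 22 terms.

Sₙ = n/2 × (first + last)
Last term = a + (n-1)d = -14 + (22-1)×1 = 7
S_22 = 22/2 × (-14 + 7)
S_22 = 22/2 × (-7) = -77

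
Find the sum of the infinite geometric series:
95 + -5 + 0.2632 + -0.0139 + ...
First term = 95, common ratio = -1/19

For |r| < 1, S = a / (1 - r)
S = 95 / (1 - (-1/19))
S = 95 / (20/19)
S = 361/4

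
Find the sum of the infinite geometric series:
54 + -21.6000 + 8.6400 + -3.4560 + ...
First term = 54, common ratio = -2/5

For |r| < 1, S = a / (1 - r)
S = 54 / (1 - (-2/5))
S = 54 / (7/5)
S = 270/7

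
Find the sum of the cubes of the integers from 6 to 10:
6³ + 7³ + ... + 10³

Use ∑_{k=1}^{n} k³ = [n(n+1)/2]², then subtract the first 5 terms.
∑_{k=1}^{10} k³ = [10×11/2]² = 55² = 3025
∑_{k=1}^{5} k³ = [5×6/2]² = 15² = 225
∑_{k=6}^{10} k³ = 3025 - 225 = 2800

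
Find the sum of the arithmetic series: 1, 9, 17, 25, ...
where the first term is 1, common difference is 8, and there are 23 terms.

Sₙ = n/2 × (first + last)
Last term = a + (n-1)d = 1 + (23-1)×8 = 177
S_23 = 23/2 × (1 + 177)
S_23 = 23/2 × 178 = 2047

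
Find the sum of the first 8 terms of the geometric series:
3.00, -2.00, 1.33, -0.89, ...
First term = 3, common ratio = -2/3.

Sₙ = a(1 - rⁿ) / (1 - r)
S_8 = 3(1 - (-2/3)^8) / (1 - (-2/3))
S_8 = 3(1 - (256/6561)) / (5/3)
S_8 = 1261/729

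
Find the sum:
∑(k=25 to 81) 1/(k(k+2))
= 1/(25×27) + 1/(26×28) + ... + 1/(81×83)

Partial fractions: 1/(k(k+2)) = (1/2)[1/k - 1/(k+2)]
Telescoping leaves the first two and last two terms:
= (1/2)[1/25 + 1/26 - 1/82 - 1/83]
= 29982/1105975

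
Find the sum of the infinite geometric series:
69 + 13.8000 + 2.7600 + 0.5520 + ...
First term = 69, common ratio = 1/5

For |r| < 1, S = a / (1 - r)
S = 69 / (1 - (1/5))
S = 69 / (4/5)
S = 345/4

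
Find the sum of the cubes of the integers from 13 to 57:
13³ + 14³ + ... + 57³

Use ∑_{k=1}^{n} k³ = [n(n+1)/2]², then subtract the first 12 terms.
∑_{k=1}^{57} k³ = [57×58/2]² = 1653² = 2732409
∑_{k=1}^{12} k³ = [12×13/2]² = 78² = 6084
∑_{k=13}^{57} k³ = 2732409 - 6084 = 2726325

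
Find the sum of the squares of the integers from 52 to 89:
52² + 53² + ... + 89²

Use ∑_{k=1}^{n} k² = n(n+1)(2n+1)/6, then subtract the first 51 terms.
∑_{k=1}^{89} k² = 89×90×179/6 = 238965
∑_{k=1}^{51} k² = 51×52×103/6 = 45526
∑_{k=52}^{89} k² = 238965 - 45526 = 193439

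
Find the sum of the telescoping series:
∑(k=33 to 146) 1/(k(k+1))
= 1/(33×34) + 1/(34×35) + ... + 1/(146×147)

Partial fractions: 1/(k(k+1)) = 1/k - 1/(k+1)
The series telescopes:
= (1/33 - 1/34) + (1/34 - 1/35) + ... + (1/146 - 1/147)
= 1/33 - 1/147
= 38/1617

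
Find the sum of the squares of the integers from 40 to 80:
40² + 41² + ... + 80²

Use ∑_{k=1}^{n} k² = n(n+1)(2n+1)/6, then subtract the first 39 terms.
∑_{k=1}^{80} k² = 80×81×161/6 = 173880
∑_{k=1}^{39} k² = 39×40×79/6 = 20540
∑_{k=40}^{80} k² = 173880 - 20540 = 153340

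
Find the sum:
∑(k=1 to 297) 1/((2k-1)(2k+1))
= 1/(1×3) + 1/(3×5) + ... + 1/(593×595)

Partial fractions: 1/((2k-1)(2k+1)) = (1/2)[1/(2k-1) - 1/(2k+1)]
The series telescopes:
= (1/2)[1/1 - 1/595]
= 297/595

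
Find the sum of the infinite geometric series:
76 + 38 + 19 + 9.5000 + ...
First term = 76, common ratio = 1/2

For |r| < 1, S = a / (1 - r)
S = 76 / (1 - (1/2))
S = 76 / (1/2)
S = 152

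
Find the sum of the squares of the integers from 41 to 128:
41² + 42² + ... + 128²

Use ∑_{k=1}^{n} k² = n(n+1)(2n+1)/6, then subtract the first 40 terms.
∑_{k=1}^{128} k² = 128×129×257/6 = 707264
∑_{k=1}^{40} k² = 40×41×81/6 = 22140
∑_{k=41}^{128} k² = 707264 - 22140 = 685124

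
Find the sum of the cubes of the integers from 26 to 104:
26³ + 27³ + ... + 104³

Use ∑_{k=1}^{n} k³ = [n(n+1)/2]², then subtract the first 25 terms.
∑_{k=1}^{104} k³ = [104×105/2]² = 5460² = 29811600
∑_{k=1}^{25} k³ = [25×26/2]² = 325² = 105625
∑_{k=26}^{104} k³ = 29811600 - 105625 = 29705975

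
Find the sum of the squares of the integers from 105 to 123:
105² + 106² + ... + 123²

Use ∑_{k=1}^{n} k² = n(n+1)(2n+1)/6, then subtract the first 104 terms.
∑_{k=1}^{123} k² = 123×124×247/6 = 627874
∑_{k=1}^{104} k² = 104×105×209/6 = 380380
∑_{k=105}^{123} k² = 627874 - 380380 = 247494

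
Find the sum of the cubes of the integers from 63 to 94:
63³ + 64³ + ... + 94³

Use ∑_{k=1}^{n} k³ = [n(n+1)/2]², then subtract the first 62 terms.
∑_{k=1}^{94} k³ = [94×95/2]² = 4465² = 19936225
∑_{k=1}^{62} k³ = [62×63/2]² = 1953² = 3814209
∑_{k=63}^{94} k³ = 19936225 - 3814209 = 16122016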